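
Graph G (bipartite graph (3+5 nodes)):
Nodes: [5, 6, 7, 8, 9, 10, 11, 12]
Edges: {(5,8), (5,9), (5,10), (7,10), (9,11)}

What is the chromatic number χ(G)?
χ(G) = 2

Clique number ω(G) = 2 (lower bound: χ ≥ ω).
The graph is bipartite (no odd cycle), so 2 colors suffice: χ(G) = 2.
A valid 2-coloring: color 1: [5, 6, 7, 11, 12]; color 2: [8, 9, 10].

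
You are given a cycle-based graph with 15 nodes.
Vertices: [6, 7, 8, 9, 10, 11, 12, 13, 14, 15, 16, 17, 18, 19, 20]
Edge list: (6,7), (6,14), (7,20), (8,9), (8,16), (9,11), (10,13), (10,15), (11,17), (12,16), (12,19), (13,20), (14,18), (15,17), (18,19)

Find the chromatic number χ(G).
χ(G) = 3

Clique number ω(G) = 2 (lower bound: χ ≥ ω).
Odd cycle [6, 14, 18, 19, 12, 16, 8, 9, 11, 17, 15, 10, 13, 20, 7] needs 3 colors (χ ≥ 3).
The coloring below uses 3 colors, so χ(G) = 3.
A valid 3-coloring: color 1: [6, 8, 11, 12, 15, 18, 20]; color 2: [7, 9, 10, 14, 16, 17, 19]; color 3: [13].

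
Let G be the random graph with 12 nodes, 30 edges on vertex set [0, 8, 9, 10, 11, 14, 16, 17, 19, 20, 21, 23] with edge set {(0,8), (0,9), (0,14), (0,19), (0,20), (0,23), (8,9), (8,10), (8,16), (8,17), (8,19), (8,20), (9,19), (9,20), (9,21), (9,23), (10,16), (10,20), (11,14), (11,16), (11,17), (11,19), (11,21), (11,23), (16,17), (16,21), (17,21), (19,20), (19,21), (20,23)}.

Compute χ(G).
χ(G) = 5

Clique number ω(G) = 5 (lower bound: χ ≥ ω).
The clique on [0, 8, 9, 19, 20] has size 5, forcing χ ≥ 5, and the coloring below uses 5 colors, so χ(G) = 5.
A valid 5-coloring: color 1: [8, 14, 21, 23]; color 2: [0, 10, 11]; color 3: [9, 16]; color 4: [17, 19]; color 5: [20].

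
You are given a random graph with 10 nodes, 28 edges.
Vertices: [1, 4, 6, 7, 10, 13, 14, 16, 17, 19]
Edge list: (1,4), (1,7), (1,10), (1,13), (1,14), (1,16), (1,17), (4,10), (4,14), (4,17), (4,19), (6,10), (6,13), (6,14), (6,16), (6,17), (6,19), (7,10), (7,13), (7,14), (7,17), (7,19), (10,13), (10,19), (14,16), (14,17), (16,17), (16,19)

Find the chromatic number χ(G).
χ(G) = 4

Clique number ω(G) = 4 (lower bound: χ ≥ ω).
The clique on [1, 14, 16, 17] has size 4, forcing χ ≥ 4, and the coloring below uses 4 colors, so χ(G) = 4.
A valid 4-coloring: color 1: [1, 6]; color 2: [10, 17]; color 3: [4, 7, 16]; color 4: [13, 14, 19].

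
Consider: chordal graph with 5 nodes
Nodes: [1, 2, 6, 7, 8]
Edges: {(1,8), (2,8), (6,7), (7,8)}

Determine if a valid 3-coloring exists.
A valid 3-coloring: color 1: [6, 8]; color 2: [1, 2, 7].
(χ(G) = 2 ≤ 3.)

Yes, G is 3-colorable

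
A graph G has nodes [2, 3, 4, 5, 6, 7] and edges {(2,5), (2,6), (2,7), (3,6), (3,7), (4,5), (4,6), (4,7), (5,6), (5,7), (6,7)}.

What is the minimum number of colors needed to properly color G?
χ(G) = 4

Clique number ω(G) = 4 (lower bound: χ ≥ ω).
The clique on [2, 5, 6, 7] has size 4, forcing χ ≥ 4, and the coloring below uses 4 colors, so χ(G) = 4.
A valid 4-coloring: color 1: [7]; color 2: [6]; color 3: [3, 5]; color 4: [2, 4].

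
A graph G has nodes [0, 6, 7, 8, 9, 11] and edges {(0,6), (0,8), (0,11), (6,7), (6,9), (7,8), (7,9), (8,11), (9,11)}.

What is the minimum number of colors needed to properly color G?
χ(G) = 3

Clique number ω(G) = 3 (lower bound: χ ≥ ω).
The clique on [0, 8, 11] has size 3, forcing χ ≥ 3, and the coloring below uses 3 colors, so χ(G) = 3.
A valid 3-coloring: color 1: [8, 9]; color 2: [6, 11]; color 3: [0, 7].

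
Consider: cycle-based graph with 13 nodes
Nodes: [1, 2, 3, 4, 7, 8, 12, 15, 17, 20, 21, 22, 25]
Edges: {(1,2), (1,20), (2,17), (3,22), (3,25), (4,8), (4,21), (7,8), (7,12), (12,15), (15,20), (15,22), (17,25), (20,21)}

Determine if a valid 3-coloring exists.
Yes, G is 3-colorable

A valid 3-coloring: color 1: [2, 8, 12, 20, 22, 25]; color 2: [1, 3, 4, 7, 15, 17]; color 3: [21].
(χ(G) = 3 ≤ 3.)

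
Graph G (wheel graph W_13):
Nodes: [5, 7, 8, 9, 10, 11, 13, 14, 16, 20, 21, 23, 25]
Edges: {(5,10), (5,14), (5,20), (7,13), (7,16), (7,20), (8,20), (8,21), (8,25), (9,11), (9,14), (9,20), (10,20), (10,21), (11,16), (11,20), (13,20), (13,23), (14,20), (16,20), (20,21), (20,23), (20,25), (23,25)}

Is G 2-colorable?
The clique on vertices [5, 10, 20] has size 3 > 2, so it alone needs 3 colors.

No, G is not 2-colorable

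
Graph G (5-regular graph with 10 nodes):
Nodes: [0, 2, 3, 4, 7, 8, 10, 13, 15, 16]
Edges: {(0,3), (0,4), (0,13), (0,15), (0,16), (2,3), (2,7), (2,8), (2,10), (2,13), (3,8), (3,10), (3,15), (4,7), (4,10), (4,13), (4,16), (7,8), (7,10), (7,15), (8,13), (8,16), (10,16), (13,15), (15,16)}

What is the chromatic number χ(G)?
Clique number ω(G) = 3 (lower bound: χ ≥ ω).
The clique on [0, 4, 16] has size 3, forcing χ ≥ 3, and the coloring below uses 3 colors, so χ(G) = 3.
A valid 3-coloring: color 1: [0, 8, 10]; color 2: [3, 7, 13, 16]; color 3: [2, 4, 15].

χ(G) = 3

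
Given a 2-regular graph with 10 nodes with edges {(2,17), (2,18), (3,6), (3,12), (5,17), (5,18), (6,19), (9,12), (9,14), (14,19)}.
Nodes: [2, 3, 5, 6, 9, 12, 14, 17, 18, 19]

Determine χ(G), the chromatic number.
χ(G) = 2

Clique number ω(G) = 2 (lower bound: χ ≥ ω).
The graph is bipartite (no odd cycle), so 2 colors suffice: χ(G) = 2.
A valid 2-coloring: color 1: [6, 12, 14, 17, 18]; color 2: [2, 3, 5, 9, 19].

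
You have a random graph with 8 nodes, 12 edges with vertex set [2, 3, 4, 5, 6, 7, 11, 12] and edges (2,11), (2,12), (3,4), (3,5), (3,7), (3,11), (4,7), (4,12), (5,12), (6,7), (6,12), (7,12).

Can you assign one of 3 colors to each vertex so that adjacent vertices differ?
A valid 3-coloring: color 1: [3, 12]; color 2: [5, 7, 11]; color 3: [2, 4, 6].
(χ(G) = 3 ≤ 3.)

Yes, G is 3-colorable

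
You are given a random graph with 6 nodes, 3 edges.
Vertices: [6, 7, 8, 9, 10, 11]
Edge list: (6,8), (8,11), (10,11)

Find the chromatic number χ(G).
Clique number ω(G) = 2 (lower bound: χ ≥ ω).
The graph is bipartite (no odd cycle), so 2 colors suffice: χ(G) = 2.
A valid 2-coloring: color 1: [7, 8, 9, 10]; color 2: [6, 11].

χ(G) = 2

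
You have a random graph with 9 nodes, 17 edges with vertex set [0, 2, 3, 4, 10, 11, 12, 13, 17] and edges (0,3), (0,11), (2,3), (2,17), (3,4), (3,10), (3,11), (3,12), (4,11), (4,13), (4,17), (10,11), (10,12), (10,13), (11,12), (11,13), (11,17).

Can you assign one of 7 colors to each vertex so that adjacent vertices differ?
A valid 7-coloring: color 1: [2, 11]; color 2: [3, 13, 17]; color 3: [0, 4, 10]; color 4: [12].
(χ(G) = 4 ≤ 7.)

Yes, G is 7-colorable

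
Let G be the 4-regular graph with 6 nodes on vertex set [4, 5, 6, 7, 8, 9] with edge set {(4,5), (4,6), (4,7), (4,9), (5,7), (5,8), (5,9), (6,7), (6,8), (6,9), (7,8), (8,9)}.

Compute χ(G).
χ(G) = 3

Clique number ω(G) = 3 (lower bound: χ ≥ ω).
The clique on [5, 8, 9] has size 3, forcing χ ≥ 3, and the coloring below uses 3 colors, so χ(G) = 3.
A valid 3-coloring: color 1: [7, 9]; color 2: [4, 8]; color 3: [5, 6].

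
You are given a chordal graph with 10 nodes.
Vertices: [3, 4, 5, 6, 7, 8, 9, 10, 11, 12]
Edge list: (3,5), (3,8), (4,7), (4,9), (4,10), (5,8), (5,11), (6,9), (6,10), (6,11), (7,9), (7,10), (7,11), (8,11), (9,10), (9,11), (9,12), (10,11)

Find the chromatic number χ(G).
Clique number ω(G) = 4 (lower bound: χ ≥ ω).
The clique on [6, 9, 10, 11] has size 4, forcing χ ≥ 4, and the coloring below uses 4 colors, so χ(G) = 4.
A valid 4-coloring: color 1: [5, 9]; color 2: [3, 4, 11, 12]; color 3: [8, 10]; color 4: [6, 7].

χ(G) = 4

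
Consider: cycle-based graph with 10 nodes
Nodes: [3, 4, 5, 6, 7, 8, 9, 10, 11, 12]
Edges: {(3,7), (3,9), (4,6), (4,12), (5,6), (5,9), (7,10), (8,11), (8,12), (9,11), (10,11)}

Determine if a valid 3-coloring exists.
Yes, G is 3-colorable

A valid 3-coloring: color 1: [5, 7, 11, 12]; color 2: [4, 8, 9, 10]; color 3: [3, 6].
(χ(G) = 3 ≤ 3.)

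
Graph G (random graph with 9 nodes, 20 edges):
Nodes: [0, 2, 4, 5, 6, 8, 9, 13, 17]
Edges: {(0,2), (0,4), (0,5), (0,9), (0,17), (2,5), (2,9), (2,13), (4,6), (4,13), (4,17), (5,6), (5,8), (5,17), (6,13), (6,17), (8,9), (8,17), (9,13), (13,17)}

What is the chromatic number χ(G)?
Clique number ω(G) = 4 (lower bound: χ ≥ ω).
The clique on [4, 6, 13, 17] has size 4, forcing χ ≥ 4, and the coloring below uses 4 colors, so χ(G) = 4.
A valid 4-coloring: color 1: [2, 17]; color 2: [4, 5, 9]; color 3: [0, 8, 13]; color 4: [6].

χ(G) = 4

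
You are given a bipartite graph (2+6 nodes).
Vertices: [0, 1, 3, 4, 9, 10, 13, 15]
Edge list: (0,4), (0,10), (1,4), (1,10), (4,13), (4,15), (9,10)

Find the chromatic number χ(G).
Clique number ω(G) = 2 (lower bound: χ ≥ ω).
The graph is bipartite (no odd cycle), so 2 colors suffice: χ(G) = 2.
A valid 2-coloring: color 1: [3, 4, 10]; color 2: [0, 1, 9, 13, 15].

χ(G) = 2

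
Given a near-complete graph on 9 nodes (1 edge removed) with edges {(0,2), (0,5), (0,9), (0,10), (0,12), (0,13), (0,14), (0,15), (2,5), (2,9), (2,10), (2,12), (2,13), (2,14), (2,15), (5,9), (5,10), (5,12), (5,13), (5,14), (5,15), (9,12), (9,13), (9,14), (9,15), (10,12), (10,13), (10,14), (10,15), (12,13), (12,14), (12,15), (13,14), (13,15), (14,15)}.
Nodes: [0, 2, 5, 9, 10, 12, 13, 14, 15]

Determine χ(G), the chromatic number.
Clique number ω(G) = 8 (lower bound: χ ≥ ω).
The clique on [0, 2, 5, 9, 12, 13, 14, 15] has size 8, forcing χ ≥ 8, and the coloring below uses 8 colors, so χ(G) = 8.
A valid 8-coloring: color 1: [2]; color 2: [15]; color 3: [14]; color 4: [12]; color 5: [13]; color 6: [5]; color 7: [0]; color 8: [9, 10].

χ(G) = 8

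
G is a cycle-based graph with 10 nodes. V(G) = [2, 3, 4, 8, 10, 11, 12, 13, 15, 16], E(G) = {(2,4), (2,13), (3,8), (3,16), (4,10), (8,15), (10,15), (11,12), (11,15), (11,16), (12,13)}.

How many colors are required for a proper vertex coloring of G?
Clique number ω(G) = 2 (lower bound: χ ≥ ω).
Odd cycle [8, 3, 16, 11, 15] needs 3 colors (χ ≥ 3).
The coloring below uses 3 colors, so χ(G) = 3.
A valid 3-coloring: color 1: [3, 4, 13, 15]; color 2: [2, 8, 10, 11]; color 3: [12, 16].

χ(G) = 3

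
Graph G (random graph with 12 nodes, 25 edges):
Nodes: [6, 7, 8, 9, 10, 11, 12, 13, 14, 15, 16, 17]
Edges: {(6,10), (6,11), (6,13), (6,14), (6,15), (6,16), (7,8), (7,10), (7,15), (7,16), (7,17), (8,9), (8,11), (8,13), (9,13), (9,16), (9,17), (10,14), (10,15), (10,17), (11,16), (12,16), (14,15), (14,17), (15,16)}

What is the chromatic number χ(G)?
Clique number ω(G) = 4 (lower bound: χ ≥ ω).
The clique on [6, 10, 14, 15] has size 4, forcing χ ≥ 4, and the coloring below uses 4 colors, so χ(G) = 4.
A valid 4-coloring: color 1: [8, 10, 16]; color 2: [6, 12, 17]; color 3: [9, 11, 15]; color 4: [7, 13, 14].

χ(G) = 4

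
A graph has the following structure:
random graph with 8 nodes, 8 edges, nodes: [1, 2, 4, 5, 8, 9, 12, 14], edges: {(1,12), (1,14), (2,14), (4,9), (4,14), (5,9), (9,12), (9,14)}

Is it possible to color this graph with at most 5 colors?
A valid 5-coloring: color 1: [1, 2, 8, 9]; color 2: [5, 12, 14]; color 3: [4].
(χ(G) = 3 ≤ 5.)

Yes, G is 5-colorable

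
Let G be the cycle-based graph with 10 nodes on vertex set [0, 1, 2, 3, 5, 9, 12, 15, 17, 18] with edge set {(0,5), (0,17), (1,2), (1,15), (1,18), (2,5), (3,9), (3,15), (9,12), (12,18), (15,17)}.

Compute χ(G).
Clique number ω(G) = 2 (lower bound: χ ≥ ω).
The graph is bipartite (no odd cycle), so 2 colors suffice: χ(G) = 2.
A valid 2-coloring: color 1: [0, 2, 9, 15, 18]; color 2: [1, 3, 5, 12, 17].

χ(G) = 2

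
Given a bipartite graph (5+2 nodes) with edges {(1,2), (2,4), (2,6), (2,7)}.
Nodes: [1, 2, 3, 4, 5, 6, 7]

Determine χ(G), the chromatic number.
Clique number ω(G) = 2 (lower bound: χ ≥ ω).
The graph is bipartite (no odd cycle), so 2 colors suffice: χ(G) = 2.
A valid 2-coloring: color 1: [2, 3, 5]; color 2: [1, 4, 6, 7].

χ(G) = 2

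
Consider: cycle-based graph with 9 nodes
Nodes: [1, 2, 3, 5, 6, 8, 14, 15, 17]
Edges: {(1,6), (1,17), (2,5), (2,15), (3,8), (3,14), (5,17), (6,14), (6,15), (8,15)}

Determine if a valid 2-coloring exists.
Odd cycle [14, 3, 8, 15, 6] needs 3 colors (χ ≥ 3).
Hence χ(G) ≥ 3 > 2, so no proper 2-coloring exists.

No, G is not 2-colorable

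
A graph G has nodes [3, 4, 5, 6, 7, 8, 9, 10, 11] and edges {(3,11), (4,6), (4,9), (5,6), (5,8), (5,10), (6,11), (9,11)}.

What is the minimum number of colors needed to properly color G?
Clique number ω(G) = 2 (lower bound: χ ≥ ω).
The graph is bipartite (no odd cycle), so 2 colors suffice: χ(G) = 2.
A valid 2-coloring: color 1: [3, 6, 7, 8, 9, 10]; color 2: [4, 5, 11].

χ(G) = 2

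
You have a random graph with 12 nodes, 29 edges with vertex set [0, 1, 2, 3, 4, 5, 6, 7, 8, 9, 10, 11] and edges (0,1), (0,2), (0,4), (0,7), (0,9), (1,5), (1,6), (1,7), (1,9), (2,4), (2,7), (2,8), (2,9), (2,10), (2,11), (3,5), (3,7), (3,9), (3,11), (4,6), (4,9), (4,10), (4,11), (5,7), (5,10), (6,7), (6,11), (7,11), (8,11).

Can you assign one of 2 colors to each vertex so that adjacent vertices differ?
The clique on vertices [0, 2, 4, 9] has size 4 > 2, so it alone needs 4 colors.

No, G is not 2-colorable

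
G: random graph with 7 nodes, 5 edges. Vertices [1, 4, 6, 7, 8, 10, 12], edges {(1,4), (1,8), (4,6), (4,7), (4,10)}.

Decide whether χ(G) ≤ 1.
Edge (1,8) forces its endpoints to differ, so 1 color is not enough.

No, G is not 1-colorable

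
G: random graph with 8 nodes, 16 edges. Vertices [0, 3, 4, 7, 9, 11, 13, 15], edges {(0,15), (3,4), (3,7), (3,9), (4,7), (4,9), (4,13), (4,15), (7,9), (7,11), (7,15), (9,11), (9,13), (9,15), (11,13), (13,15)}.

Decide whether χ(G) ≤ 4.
Yes, G is 4-colorable

A valid 4-coloring: color 1: [0, 9]; color 2: [7, 13]; color 3: [4, 11]; color 4: [3, 15].
(χ(G) = 4 ≤ 4.)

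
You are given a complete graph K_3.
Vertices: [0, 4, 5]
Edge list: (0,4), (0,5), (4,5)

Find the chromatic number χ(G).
χ(G) = 3

Clique number ω(G) = 3 (lower bound: χ ≥ ω).
The clique on [0, 4, 5] has size 3, forcing χ ≥ 3, and the coloring below uses 3 colors, so χ(G) = 3.
A valid 3-coloring: color 1: [0]; color 2: [5]; color 3: [4].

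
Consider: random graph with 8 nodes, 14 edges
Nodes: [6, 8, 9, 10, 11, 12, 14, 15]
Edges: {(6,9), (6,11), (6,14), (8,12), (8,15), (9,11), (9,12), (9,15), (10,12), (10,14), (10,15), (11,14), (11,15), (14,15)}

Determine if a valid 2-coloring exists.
No, G is not 2-colorable

The clique on vertices [6, 9, 11] has size 3 > 2, so it alone needs 3 colors.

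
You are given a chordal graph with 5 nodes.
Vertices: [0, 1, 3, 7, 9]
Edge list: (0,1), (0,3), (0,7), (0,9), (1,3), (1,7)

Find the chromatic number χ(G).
χ(G) = 3

Clique number ω(G) = 3 (lower bound: χ ≥ ω).
The clique on [0, 1, 3] has size 3, forcing χ ≥ 3, and the coloring below uses 3 colors, so χ(G) = 3.
A valid 3-coloring: color 1: [0]; color 2: [1, 9]; color 3: [3, 7].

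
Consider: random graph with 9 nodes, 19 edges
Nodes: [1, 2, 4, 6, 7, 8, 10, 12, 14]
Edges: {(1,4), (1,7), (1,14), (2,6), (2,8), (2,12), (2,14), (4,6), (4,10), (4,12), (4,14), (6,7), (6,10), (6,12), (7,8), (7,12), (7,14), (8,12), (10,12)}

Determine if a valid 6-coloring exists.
Yes, G is 6-colorable

A valid 6-coloring: color 1: [1, 12]; color 2: [2, 4, 7]; color 3: [6, 8, 14]; color 4: [10].
(χ(G) = 4 ≤ 6.)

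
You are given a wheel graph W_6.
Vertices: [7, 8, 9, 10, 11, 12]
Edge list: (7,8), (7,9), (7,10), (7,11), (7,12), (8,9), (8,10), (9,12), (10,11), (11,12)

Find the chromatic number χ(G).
Clique number ω(G) = 3 (lower bound: χ ≥ ω).
Odd cycle [9, 12, 11, 10, 8] needs 3 colors (χ ≥ 3).
Vertex 7 is adjacent to every vertex of [8, 9, 10, 11, 12], which already need 3 colors among themselves, so 7 needs a new color (χ ≥ 4).
The coloring below uses 4 colors, so χ(G) = 4.
A valid 4-coloring: color 1: [7]; color 2: [9, 10]; color 3: [8, 12]; color 4: [11].

χ(G) = 4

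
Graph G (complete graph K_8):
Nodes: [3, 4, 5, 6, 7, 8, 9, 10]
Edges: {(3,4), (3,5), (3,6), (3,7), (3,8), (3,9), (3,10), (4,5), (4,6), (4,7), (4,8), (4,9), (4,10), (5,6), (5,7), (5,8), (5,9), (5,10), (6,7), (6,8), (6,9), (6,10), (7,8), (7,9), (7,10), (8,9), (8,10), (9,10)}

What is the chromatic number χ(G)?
Clique number ω(G) = 8 (lower bound: χ ≥ ω).
The clique on [3, 4, 5, 6, 7, 8, 9, 10] has size 8, forcing χ ≥ 8, and the coloring below uses 8 colors, so χ(G) = 8.
A valid 8-coloring: color 1: [10]; color 2: [3]; color 3: [6]; color 4: [7]; color 5: [4]; color 6: [5]; color 7: [9]; color 8: [8].

χ(G) = 8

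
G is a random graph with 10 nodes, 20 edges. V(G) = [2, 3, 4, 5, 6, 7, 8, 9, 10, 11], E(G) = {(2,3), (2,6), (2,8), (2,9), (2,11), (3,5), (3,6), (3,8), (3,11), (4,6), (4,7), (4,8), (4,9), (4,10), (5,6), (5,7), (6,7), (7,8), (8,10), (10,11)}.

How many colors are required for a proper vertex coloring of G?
χ(G) = 3

Clique number ω(G) = 3 (lower bound: χ ≥ ω).
The clique on [2, 3, 8] has size 3, forcing χ ≥ 3, and the coloring below uses 3 colors, so χ(G) = 3.
A valid 3-coloring: color 1: [3, 7, 9, 10]; color 2: [6, 8, 11]; color 3: [2, 4, 5].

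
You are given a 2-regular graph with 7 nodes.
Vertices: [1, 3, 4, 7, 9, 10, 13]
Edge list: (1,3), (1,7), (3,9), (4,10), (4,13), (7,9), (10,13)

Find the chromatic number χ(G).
Clique number ω(G) = 3 (lower bound: χ ≥ ω).
The clique on [4, 10, 13] has size 3, forcing χ ≥ 3, and the coloring below uses 3 colors, so χ(G) = 3.
A valid 3-coloring: color 1: [1, 9, 10]; color 2: [3, 7, 13]; color 3: [4].

χ(G) = 3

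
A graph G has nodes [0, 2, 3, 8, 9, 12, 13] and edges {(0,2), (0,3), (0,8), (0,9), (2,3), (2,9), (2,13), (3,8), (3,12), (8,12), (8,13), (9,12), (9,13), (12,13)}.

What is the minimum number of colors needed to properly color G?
Clique number ω(G) = 3 (lower bound: χ ≥ ω).
Suppose a proper 3-coloring c exists. The clique [0, 2, 3] takes 3 distinct colors; by symmetry let c(0) = 1, c(2) = 2, c(3) = 3.
- Vertex 8: neighbors [0, 3] already have colors [1, 3] ⇒ c(8) = 2.
- Vertex 9: neighbors [0, 2] already have colors [1, 2] ⇒ c(9) = 3.
- Vertex 12: neighbors [8, 3] already have colors [2, 3] ⇒ c(12) = 1.
- Vertex 13: neighbors [12, 2, 9] already have colors [1, 2, 3] — all 3 colors blocked. Contradiction.
The forced assignments end in a contradiction, so G has no proper 3-coloring (χ ≥ 4).
The coloring below uses 4 colors, so χ(G) = 4.
A valid 4-coloring: color 1: [3, 13]; color 2: [8, 9]; color 3: [0, 12]; color 4: [2].

χ(G) = 4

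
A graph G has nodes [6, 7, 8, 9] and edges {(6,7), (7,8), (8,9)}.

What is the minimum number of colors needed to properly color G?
χ(G) = 2

Clique number ω(G) = 2 (lower bound: χ ≥ ω).
The graph is bipartite (no odd cycle), so 2 colors suffice: χ(G) = 2.
A valid 2-coloring: color 1: [7, 9]; color 2: [6, 8].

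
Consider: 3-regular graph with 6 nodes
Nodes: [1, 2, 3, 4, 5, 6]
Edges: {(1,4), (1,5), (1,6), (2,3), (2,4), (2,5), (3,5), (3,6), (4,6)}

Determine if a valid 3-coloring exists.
Yes, G is 3-colorable

A valid 3-coloring: color 1: [1, 3]; color 2: [4, 5]; color 3: [2, 6].
(χ(G) = 3 ≤ 3.)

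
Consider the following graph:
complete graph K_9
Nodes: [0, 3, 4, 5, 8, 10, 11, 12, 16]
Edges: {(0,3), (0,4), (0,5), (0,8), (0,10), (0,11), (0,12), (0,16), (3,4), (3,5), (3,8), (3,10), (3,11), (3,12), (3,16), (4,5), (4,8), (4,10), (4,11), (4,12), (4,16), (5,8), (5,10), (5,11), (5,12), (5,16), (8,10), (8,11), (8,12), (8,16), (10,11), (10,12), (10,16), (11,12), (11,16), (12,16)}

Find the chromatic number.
Clique number ω(G) = 9 (lower bound: χ ≥ ω).
The clique on [0, 3, 4, 5, 8, 10, 11, 12, 16] has size 9, forcing χ ≥ 9, and the coloring below uses 9 colors, so χ(G) = 9.
A valid 9-coloring: color 1: [12]; color 2: [0]; color 3: [4]; color 4: [16]; color 5: [11]; color 6: [5]; color 7: [8]; color 8: [3]; color 9: [10].

χ(G) = 9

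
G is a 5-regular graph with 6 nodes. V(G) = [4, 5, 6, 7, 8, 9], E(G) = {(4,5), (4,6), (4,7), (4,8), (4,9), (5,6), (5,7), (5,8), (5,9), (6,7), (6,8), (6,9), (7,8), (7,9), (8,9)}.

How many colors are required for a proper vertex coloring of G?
χ(G) = 6

Clique number ω(G) = 6 (lower bound: χ ≥ ω).
The clique on [4, 5, 6, 7, 8, 9] has size 6, forcing χ ≥ 6, and the coloring below uses 6 colors, so χ(G) = 6.
A valid 6-coloring: color 1: [5]; color 2: [6]; color 3: [9]; color 4: [8]; color 5: [4]; color 6: [7].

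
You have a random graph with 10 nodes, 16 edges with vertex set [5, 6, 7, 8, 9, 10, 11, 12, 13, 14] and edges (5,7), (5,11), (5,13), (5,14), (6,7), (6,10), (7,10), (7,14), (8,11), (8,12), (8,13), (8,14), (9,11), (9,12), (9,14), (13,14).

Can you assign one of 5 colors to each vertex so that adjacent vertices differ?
Yes, G is 5-colorable

A valid 5-coloring: color 1: [6, 11, 12, 14]; color 2: [7, 9, 13]; color 3: [5, 8, 10].
(χ(G) = 3 ≤ 5.)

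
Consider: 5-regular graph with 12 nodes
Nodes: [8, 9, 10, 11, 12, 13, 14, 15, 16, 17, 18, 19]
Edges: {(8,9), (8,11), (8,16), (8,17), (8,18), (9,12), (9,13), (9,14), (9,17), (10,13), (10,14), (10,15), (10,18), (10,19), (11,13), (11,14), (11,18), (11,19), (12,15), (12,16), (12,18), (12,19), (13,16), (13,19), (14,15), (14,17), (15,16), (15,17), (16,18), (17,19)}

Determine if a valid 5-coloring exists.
A valid 5-coloring: color 1: [10, 11, 16, 17]; color 2: [8, 12, 13, 14]; color 3: [9, 15, 18, 19].
(χ(G) = 3 ≤ 5.)

Yes, G is 5-colorable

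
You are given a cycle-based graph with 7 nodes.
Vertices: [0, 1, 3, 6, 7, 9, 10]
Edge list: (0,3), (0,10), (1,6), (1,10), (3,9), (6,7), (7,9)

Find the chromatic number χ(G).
Clique number ω(G) = 2 (lower bound: χ ≥ ω).
Odd cycle [7, 9, 3, 0, 10, 1, 6] needs 3 colors (χ ≥ 3).
The coloring below uses 3 colors, so χ(G) = 3.
A valid 3-coloring: color 1: [1, 3, 7]; color 2: [0, 6, 9]; color 3: [10].

χ(G) = 3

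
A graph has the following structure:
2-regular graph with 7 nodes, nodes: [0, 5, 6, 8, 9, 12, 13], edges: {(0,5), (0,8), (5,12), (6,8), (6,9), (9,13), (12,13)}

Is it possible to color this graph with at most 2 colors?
Odd cycle [5, 12, 13, 9, 6, 8, 0] needs 3 colors (χ ≥ 3).
Hence χ(G) ≥ 3 > 2, so no proper 2-coloring exists.

No, G is not 2-colorable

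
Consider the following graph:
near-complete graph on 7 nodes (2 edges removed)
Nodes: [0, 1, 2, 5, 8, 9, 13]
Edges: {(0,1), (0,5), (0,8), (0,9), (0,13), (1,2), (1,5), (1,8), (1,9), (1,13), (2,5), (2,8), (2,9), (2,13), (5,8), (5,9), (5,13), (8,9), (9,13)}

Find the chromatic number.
Clique number ω(G) = 5 (lower bound: χ ≥ ω).
The clique on [0, 1, 5, 8, 9] has size 5, forcing χ ≥ 5, and the coloring below uses 5 colors, so χ(G) = 5.
A valid 5-coloring: color 1: [1]; color 2: [5]; color 3: [9]; color 4: [8, 13]; color 5: [0, 2].

χ(G) = 5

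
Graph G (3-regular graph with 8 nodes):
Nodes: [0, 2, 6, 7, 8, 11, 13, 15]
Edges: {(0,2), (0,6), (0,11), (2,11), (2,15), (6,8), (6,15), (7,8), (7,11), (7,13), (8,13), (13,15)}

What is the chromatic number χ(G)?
χ(G) = 3

Clique number ω(G) = 3 (lower bound: χ ≥ ω).
The clique on [0, 2, 11] has size 3, forcing χ ≥ 3, and the coloring below uses 3 colors, so χ(G) = 3.
A valid 3-coloring: color 1: [8, 11, 15]; color 2: [0, 7]; color 3: [2, 6, 13].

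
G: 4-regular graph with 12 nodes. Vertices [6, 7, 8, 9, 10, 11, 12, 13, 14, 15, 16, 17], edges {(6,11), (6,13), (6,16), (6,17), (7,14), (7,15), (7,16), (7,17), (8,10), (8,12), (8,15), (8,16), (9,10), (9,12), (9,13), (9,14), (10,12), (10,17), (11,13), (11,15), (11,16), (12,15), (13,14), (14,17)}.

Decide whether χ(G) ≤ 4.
Yes, G is 4-colorable

A valid 4-coloring: color 1: [13, 15, 16, 17]; color 2: [10, 11, 14]; color 3: [6, 7, 8, 9]; color 4: [12].
(χ(G) = 3 ≤ 4.)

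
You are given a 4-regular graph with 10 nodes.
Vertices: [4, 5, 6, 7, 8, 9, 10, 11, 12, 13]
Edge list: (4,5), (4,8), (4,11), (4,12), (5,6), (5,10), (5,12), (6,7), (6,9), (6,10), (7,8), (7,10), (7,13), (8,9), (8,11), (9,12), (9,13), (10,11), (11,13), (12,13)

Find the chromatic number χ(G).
Clique number ω(G) = 3 (lower bound: χ ≥ ω).
The clique on [4, 8, 11] has size 3, forcing χ ≥ 3, and the coloring below uses 3 colors, so χ(G) = 3.
A valid 3-coloring: color 1: [6, 8, 12]; color 2: [4, 10, 13]; color 3: [5, 7, 9, 11].

χ(G) = 3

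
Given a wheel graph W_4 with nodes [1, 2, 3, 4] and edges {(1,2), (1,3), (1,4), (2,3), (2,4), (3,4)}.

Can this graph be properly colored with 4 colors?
A valid 4-coloring: color 1: [4]; color 2: [1]; color 3: [3]; color 4: [2].
(χ(G) = 4 ≤ 4.)

Yes, G is 4-colorable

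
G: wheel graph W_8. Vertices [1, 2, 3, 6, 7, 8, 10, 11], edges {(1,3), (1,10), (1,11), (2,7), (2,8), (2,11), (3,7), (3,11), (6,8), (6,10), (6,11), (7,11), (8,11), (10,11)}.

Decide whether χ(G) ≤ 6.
Yes, G is 6-colorable

A valid 6-coloring: color 1: [11]; color 2: [3, 8, 10]; color 3: [1, 2, 6]; color 4: [7].
(χ(G) = 4 ≤ 6.)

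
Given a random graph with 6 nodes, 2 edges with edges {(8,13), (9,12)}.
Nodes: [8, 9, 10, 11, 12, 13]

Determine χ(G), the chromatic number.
χ(G) = 2

Clique number ω(G) = 2 (lower bound: χ ≥ ω).
The graph is bipartite (no odd cycle), so 2 colors suffice: χ(G) = 2.
A valid 2-coloring: color 1: [8, 9, 10, 11]; color 2: [12, 13].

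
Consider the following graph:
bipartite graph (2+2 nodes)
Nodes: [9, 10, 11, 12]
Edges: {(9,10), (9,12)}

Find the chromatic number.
Clique number ω(G) = 2 (lower bound: χ ≥ ω).
The graph is bipartite (no odd cycle), so 2 colors suffice: χ(G) = 2.
A valid 2-coloring: color 1: [9, 11]; color 2: [10, 12].

χ(G) = 2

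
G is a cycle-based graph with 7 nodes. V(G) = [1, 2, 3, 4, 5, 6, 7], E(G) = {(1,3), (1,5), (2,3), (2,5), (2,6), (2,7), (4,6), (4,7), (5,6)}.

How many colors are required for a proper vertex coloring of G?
Clique number ω(G) = 3 (lower bound: χ ≥ ω).
The clique on [2, 5, 6] has size 3, forcing χ ≥ 3, and the coloring below uses 3 colors, so χ(G) = 3.
A valid 3-coloring: color 1: [1, 2, 4]; color 2: [3, 5, 7]; color 3: [6].

χ(G) = 3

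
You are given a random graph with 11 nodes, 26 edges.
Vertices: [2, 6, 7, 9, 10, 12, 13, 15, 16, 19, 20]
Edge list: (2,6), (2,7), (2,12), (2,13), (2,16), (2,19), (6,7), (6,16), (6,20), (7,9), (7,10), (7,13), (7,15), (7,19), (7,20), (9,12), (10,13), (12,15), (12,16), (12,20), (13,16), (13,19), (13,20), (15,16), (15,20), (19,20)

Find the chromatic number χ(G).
Clique number ω(G) = 4 (lower bound: χ ≥ ω).
The clique on [2, 7, 13, 19] has size 4, forcing χ ≥ 4, and the coloring below uses 4 colors, so χ(G) = 4.
A valid 4-coloring: color 1: [7, 16]; color 2: [6, 12, 13]; color 3: [2, 9, 10, 20]; color 4: [15, 19].

χ(G) = 4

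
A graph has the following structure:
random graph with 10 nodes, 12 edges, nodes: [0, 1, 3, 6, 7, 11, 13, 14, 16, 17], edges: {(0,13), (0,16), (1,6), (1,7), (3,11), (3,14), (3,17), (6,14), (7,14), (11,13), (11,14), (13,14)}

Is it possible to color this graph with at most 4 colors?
Yes, G is 4-colorable

A valid 4-coloring: color 1: [0, 1, 14, 17]; color 2: [6, 7, 11, 16]; color 3: [3, 13].
(χ(G) = 3 ≤ 4.)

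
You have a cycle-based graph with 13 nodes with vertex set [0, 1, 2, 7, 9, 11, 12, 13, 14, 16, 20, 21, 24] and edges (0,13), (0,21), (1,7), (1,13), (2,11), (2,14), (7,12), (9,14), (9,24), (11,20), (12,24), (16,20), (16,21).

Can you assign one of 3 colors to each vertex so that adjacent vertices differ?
A valid 3-coloring: color 1: [0, 1, 11, 14, 16, 24]; color 2: [2, 9, 12, 13, 20, 21]; color 3: [7].
(χ(G) = 3 ≤ 3.)

Yes, G is 3-colorable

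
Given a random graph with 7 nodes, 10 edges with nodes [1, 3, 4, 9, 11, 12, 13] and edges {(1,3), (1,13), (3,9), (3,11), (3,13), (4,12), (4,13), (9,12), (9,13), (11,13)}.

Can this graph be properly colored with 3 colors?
Yes, G is 3-colorable

A valid 3-coloring: color 1: [12, 13]; color 2: [3, 4]; color 3: [1, 9, 11].
(χ(G) = 3 ≤ 3.)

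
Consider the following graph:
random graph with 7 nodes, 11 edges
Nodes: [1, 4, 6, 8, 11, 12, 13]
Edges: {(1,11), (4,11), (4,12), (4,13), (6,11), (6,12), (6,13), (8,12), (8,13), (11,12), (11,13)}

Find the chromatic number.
χ(G) = 3

Clique number ω(G) = 3 (lower bound: χ ≥ ω).
The clique on [4, 11, 12] has size 3, forcing χ ≥ 3, and the coloring below uses 3 colors, so χ(G) = 3.
A valid 3-coloring: color 1: [8, 11]; color 2: [1, 12, 13]; color 3: [4, 6].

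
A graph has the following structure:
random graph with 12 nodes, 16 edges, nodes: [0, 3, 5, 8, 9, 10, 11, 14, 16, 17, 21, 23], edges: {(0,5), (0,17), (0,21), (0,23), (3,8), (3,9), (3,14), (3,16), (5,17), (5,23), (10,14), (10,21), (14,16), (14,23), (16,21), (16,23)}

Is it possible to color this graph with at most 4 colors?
A valid 4-coloring: color 1: [0, 8, 9, 10, 11, 16]; color 2: [3, 17, 21, 23]; color 3: [5, 14].
(χ(G) = 3 ≤ 4.)

Yes, G is 4-colorable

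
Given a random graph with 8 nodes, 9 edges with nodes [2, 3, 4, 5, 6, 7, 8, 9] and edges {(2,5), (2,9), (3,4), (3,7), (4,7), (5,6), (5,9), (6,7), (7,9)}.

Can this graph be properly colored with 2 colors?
No, G is not 2-colorable

The clique on vertices [2, 5, 9] has size 3 > 2, so it alone needs 3 colors.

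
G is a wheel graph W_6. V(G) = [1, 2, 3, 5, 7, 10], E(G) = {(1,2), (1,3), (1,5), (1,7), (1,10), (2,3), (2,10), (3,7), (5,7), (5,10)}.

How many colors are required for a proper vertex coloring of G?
Clique number ω(G) = 3 (lower bound: χ ≥ ω).
Odd cycle [5, 10, 2, 3, 7] needs 3 colors (χ ≥ 3).
Vertex 1 is adjacent to every vertex of [2, 3, 5, 7, 10], which already need 3 colors among themselves, so 1 needs a new color (χ ≥ 4).
The coloring below uses 4 colors, so χ(G) = 4.
A valid 4-coloring: color 1: [1]; color 2: [3, 5]; color 3: [7, 10]; color 4: [2].

χ(G) = 4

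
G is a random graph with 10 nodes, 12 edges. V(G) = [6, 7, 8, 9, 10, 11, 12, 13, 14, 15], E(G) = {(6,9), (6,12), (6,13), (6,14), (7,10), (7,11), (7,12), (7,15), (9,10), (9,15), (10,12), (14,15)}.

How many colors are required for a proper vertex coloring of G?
χ(G) = 3

Clique number ω(G) = 3 (lower bound: χ ≥ ω).
The clique on [7, 10, 12] has size 3, forcing χ ≥ 3, and the coloring below uses 3 colors, so χ(G) = 3.
A valid 3-coloring: color 1: [6, 7, 8]; color 2: [9, 11, 12, 13, 14]; color 3: [10, 15].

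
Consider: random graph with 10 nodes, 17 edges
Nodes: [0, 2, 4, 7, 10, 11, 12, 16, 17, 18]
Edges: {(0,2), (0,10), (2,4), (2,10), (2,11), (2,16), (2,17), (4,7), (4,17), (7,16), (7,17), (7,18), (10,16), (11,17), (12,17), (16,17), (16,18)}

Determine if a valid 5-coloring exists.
A valid 5-coloring: color 1: [10, 17, 18]; color 2: [2, 7, 12]; color 3: [0, 4, 11, 16].
(χ(G) = 3 ≤ 5.)

Yes, G is 5-colorable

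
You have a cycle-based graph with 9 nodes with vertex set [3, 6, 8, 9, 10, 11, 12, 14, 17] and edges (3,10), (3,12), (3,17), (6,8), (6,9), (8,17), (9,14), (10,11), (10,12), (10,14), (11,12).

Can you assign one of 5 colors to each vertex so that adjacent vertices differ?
A valid 5-coloring: color 1: [8, 9, 10]; color 2: [3, 6, 11, 14]; color 3: [12, 17].
(χ(G) = 3 ≤ 5.)

Yes, G is 5-colorable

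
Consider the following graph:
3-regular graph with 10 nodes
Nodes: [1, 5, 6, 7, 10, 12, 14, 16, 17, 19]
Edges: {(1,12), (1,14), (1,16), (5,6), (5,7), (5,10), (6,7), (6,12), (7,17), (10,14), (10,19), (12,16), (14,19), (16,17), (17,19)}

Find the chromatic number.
Clique number ω(G) = 3 (lower bound: χ ≥ ω).
The clique on [1, 12, 16] has size 3, forcing χ ≥ 3, and the coloring below uses 3 colors, so χ(G) = 3.
A valid 3-coloring: color 1: [7, 14, 16]; color 2: [1, 6, 10, 17]; color 3: [5, 12, 19].

χ(G) = 3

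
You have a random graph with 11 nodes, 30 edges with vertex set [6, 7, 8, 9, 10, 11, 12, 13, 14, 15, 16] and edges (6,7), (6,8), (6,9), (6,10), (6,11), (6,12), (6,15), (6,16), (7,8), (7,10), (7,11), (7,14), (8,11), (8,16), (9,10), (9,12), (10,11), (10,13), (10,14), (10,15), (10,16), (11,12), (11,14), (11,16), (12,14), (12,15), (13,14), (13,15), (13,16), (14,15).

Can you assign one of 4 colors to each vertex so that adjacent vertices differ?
A valid 4-coloring: color 1: [6, 14]; color 2: [8, 10, 12]; color 3: [9, 11, 13]; color 4: [7, 15, 16].
(χ(G) = 4 ≤ 4.)

Yes, G is 4-colorable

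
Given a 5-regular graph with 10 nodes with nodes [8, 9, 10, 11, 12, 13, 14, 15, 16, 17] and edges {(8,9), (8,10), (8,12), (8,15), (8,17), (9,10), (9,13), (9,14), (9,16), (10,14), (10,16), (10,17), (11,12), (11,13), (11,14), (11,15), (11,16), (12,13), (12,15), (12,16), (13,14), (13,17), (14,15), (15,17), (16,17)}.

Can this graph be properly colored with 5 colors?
Yes, G is 5-colorable

A valid 5-coloring: color 1: [8, 14, 16]; color 2: [10, 13, 15]; color 3: [9, 11, 17]; color 4: [12].
(χ(G) = 4 ≤ 5.)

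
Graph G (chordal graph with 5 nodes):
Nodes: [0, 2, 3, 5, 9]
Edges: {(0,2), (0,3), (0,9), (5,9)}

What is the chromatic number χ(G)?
Clique number ω(G) = 2 (lower bound: χ ≥ ω).
The graph is bipartite (no odd cycle), so 2 colors suffice: χ(G) = 2.
A valid 2-coloring: color 1: [0, 5]; color 2: [2, 3, 9].

χ(G) = 2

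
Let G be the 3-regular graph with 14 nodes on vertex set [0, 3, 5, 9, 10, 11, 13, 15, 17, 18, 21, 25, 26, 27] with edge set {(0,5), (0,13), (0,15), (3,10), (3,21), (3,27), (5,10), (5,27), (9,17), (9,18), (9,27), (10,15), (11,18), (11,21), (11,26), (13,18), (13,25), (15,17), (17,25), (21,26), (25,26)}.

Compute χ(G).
χ(G) = 3

Clique number ω(G) = 3 (lower bound: χ ≥ ω).
The clique on [11, 21, 26] has size 3, forcing χ ≥ 3, and the coloring below uses 3 colors, so χ(G) = 3.
A valid 3-coloring: color 1: [3, 5, 9, 13, 15, 26]; color 2: [0, 10, 17, 18, 21, 27]; color 3: [11, 25].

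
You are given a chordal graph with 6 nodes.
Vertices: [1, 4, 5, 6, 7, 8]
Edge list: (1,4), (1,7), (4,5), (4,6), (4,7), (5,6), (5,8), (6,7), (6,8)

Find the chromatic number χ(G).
χ(G) = 3

Clique number ω(G) = 3 (lower bound: χ ≥ ω).
The clique on [5, 6, 8] has size 3, forcing χ ≥ 3, and the coloring below uses 3 colors, so χ(G) = 3.
A valid 3-coloring: color 1: [1, 6]; color 2: [4, 8]; color 3: [5, 7].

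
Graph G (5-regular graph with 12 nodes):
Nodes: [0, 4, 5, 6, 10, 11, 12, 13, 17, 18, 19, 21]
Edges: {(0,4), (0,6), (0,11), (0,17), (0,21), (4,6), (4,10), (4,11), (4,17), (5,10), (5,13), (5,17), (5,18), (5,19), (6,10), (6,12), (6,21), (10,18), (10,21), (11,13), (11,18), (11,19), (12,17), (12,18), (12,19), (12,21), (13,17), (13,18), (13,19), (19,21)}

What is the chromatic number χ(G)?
χ(G) = 4

Clique number ω(G) = 3 (lower bound: χ ≥ ω).
Suppose a proper 3-coloring c exists. The clique [0, 4, 6] takes 3 distinct colors; by symmetry let c(0) = 1, c(4) = 2, c(6) = 3.
- Vertex 10: neighbors [4, 6] already have colors [2, 3] ⇒ c(10) = 1.
- Vertex 11: neighbors [0, 4] already have colors [1, 2] ⇒ c(11) = 3.
- Vertex 17: neighbors [0, 4] already have colors [1, 2] ⇒ c(17) = 3.
- Vertex 5: neighbors [10, 17] already have colors [1, 3] ⇒ c(5) = 2.
- Vertex 18: neighbors [10, 5, 11] already have colors [1, 2, 3] — all 3 colors blocked. Contradiction.
The forced assignments end in a contradiction, so G has no proper 3-coloring (χ ≥ 4).
The coloring below uses 4 colors, so χ(G) = 4.
A valid 4-coloring: color 1: [4, 18, 21]; color 2: [5, 6, 11]; color 3: [0, 10, 12, 13]; color 4: [17, 19].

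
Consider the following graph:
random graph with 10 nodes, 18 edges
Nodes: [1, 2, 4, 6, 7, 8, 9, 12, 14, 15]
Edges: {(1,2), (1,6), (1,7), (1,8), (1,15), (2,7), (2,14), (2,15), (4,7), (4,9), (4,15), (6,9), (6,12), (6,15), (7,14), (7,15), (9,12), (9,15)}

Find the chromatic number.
Clique number ω(G) = 4 (lower bound: χ ≥ ω).
The clique on [1, 2, 7, 15] has size 4, forcing χ ≥ 4, and the coloring below uses 4 colors, so χ(G) = 4.
A valid 4-coloring: color 1: [8, 12, 14, 15]; color 2: [1, 9]; color 3: [6, 7]; color 4: [2, 4].

χ(G) = 4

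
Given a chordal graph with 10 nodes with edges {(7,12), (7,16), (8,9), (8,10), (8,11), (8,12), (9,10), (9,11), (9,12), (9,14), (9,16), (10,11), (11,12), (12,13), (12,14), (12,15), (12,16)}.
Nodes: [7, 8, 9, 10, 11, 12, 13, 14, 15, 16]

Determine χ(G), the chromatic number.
Clique number ω(G) = 4 (lower bound: χ ≥ ω).
The clique on [8, 9, 10, 11] has size 4, forcing χ ≥ 4, and the coloring below uses 4 colors, so χ(G) = 4.
A valid 4-coloring: color 1: [10, 12]; color 2: [7, 9, 13, 15]; color 3: [11, 14, 16]; color 4: [8].

χ(G) = 4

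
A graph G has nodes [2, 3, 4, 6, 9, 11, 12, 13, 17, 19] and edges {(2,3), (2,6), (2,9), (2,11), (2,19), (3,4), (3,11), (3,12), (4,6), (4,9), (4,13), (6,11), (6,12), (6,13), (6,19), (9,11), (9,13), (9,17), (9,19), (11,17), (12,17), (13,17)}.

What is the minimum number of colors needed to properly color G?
Clique number ω(G) = 3 (lower bound: χ ≥ ω).
The clique on [9, 11, 17] has size 3, forcing χ ≥ 3, and the coloring below uses 3 colors, so χ(G) = 3.
A valid 3-coloring: color 1: [3, 6, 9]; color 2: [11, 12, 13, 19]; color 3: [2, 4, 17].

χ(G) = 3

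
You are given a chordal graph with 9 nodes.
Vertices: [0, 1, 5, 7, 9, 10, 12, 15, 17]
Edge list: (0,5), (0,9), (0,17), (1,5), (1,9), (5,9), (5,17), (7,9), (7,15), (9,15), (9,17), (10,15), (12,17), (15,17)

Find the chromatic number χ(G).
Clique number ω(G) = 4 (lower bound: χ ≥ ω).
The clique on [0, 5, 9, 17] has size 4, forcing χ ≥ 4, and the coloring below uses 4 colors, so χ(G) = 4.
A valid 4-coloring: color 1: [9, 10, 12]; color 2: [1, 7, 17]; color 3: [5, 15]; color 4: [0].

χ(G) = 4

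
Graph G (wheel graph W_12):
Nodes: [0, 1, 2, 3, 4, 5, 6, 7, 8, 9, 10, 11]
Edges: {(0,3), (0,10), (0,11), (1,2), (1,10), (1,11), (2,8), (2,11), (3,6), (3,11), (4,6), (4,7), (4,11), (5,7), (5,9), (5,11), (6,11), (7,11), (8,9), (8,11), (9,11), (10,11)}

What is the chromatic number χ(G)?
χ(G) = 4

Clique number ω(G) = 3 (lower bound: χ ≥ ω).
Odd cycle [3, 6, 4, 7, 5, 9, 8, 2, 1, 10, 0] needs 3 colors (χ ≥ 3).
Vertex 11 is adjacent to every vertex of [0, 1, 2, 3, 4, 5, 6, 7, 8, 9, 10], which already need 3 colors among themselves, so 11 needs a new color (χ ≥ 4).
The coloring below uses 4 colors, so χ(G) = 4.
A valid 4-coloring: color 1: [11]; color 2: [3, 4, 5, 8, 10]; color 3: [0, 2, 6, 7, 9]; color 4: [1].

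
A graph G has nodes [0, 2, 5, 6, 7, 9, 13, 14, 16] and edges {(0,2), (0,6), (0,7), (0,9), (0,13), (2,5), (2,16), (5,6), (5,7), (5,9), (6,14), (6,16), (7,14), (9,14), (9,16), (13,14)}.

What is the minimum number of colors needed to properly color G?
Clique number ω(G) = 2 (lower bound: χ ≥ ω).
The graph is bipartite (no odd cycle), so 2 colors suffice: χ(G) = 2.
A valid 2-coloring: color 1: [0, 5, 14, 16]; color 2: [2, 6, 7, 9, 13].

χ(G) = 2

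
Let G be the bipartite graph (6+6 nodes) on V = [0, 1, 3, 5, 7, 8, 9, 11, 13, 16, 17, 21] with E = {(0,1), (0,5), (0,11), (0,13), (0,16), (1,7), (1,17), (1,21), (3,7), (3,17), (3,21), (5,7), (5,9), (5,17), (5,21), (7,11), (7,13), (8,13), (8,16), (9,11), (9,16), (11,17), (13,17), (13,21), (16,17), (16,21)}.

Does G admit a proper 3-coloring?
A valid 3-coloring: color 1: [0, 7, 8, 9, 17, 21]; color 2: [1, 3, 5, 11, 13, 16].
(χ(G) = 2 ≤ 3.)

Yes, G is 3-colorable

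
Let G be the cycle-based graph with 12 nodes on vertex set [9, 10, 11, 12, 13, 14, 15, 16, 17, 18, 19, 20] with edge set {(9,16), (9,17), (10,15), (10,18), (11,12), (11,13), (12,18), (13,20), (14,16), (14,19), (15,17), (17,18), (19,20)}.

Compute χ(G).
χ(G) = 2

Clique number ω(G) = 2 (lower bound: χ ≥ ω).
The graph is bipartite (no odd cycle), so 2 colors suffice: χ(G) = 2.
A valid 2-coloring: color 1: [10, 12, 13, 16, 17, 19]; color 2: [9, 11, 14, 15, 18, 20].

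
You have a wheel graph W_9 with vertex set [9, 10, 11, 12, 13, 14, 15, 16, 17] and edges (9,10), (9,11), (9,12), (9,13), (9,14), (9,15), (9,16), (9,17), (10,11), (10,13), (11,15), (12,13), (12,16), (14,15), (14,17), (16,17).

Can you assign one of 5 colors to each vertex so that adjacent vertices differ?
A valid 5-coloring: color 1: [9]; color 2: [10, 12, 15, 17]; color 3: [11, 13, 14, 16].
(χ(G) = 3 ≤ 5.)

Yes, G is 5-colorable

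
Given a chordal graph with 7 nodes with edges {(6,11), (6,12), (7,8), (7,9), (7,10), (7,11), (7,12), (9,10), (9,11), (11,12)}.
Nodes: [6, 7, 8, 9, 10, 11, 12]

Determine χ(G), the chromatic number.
χ(G) = 3

Clique number ω(G) = 3 (lower bound: χ ≥ ω).
The clique on [6, 11, 12] has size 3, forcing χ ≥ 3, and the coloring below uses 3 colors, so χ(G) = 3.
A valid 3-coloring: color 1: [6, 7]; color 2: [8, 10, 11]; color 3: [9, 12].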